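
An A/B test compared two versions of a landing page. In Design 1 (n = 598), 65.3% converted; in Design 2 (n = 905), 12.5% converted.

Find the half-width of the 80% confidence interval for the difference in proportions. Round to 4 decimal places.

SE₁ = √(p̂₁(1−p̂₁)/n₁) = √(0.6530·0.3470/598) = 0.01947; SE₂ = √(0.1250·0.8750/905) = 0.01099.
Independent samples: SE of the difference = √(SE₁² + SE₂²) = √(0.0003790809 + 0.0001207801) = 0.02236.
z* for 80% confidence is 1.282, so the margin of error is 1.282 × 0.02236 = 0.02867.

0.0287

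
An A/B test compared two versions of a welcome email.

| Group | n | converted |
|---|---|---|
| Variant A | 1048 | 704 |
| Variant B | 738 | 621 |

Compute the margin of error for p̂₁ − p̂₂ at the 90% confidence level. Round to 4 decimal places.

p̂₁ = 704/1048 = 0.6718 and p̂₂ = 621/738 = 0.8415.
SE₁ = √(p̂₁(1−p̂₁)/n₁) = √(0.6718·0.3282/1048) = 0.01450; SE₂ = √(0.8415·0.1585/738) = 0.01344.
Independent samples: SE of the difference = √(SE₁² + SE₂²) = √(0.00021025 + 0.0001806336) = 0.01977.
z* for 90% confidence is 1.645, so the margin of error is 1.645 × 0.01977 = 0.03252.

0.0325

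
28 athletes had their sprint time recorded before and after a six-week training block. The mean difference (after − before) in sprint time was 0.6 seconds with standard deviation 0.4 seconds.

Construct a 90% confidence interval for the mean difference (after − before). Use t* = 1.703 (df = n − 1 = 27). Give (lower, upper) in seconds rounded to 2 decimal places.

This is a matched-pairs design, so SE = s_d/√n = 0.4/√28 = 0.0756.
Margin = 1.703 × 0.0756 = 0.1287; the interval is 0.6 ± 0.1287 = (0.47, 0.73).

(0.47, 0.73)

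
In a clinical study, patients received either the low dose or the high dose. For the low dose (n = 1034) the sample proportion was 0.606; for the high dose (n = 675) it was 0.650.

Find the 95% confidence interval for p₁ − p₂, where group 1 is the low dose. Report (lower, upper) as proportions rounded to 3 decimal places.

SE₁ = √(p̂₁(1−p̂₁)/n₁) = √(0.6060·0.3940/1034) = 0.01520; SE₂ = √(0.6500·0.3500/675) = 0.01836.
Independent samples: SE of the difference = √(SE₁² + SE₂²) = √(0.00023104 + 0.0003370896) = 0.02384.
z* for 95% confidence is 1.960, so the margin of error is 1.960 × 0.02384 = 0.04673.
Point estimate p̂₁ − p̂₂ = 0.6060 − 0.6500 = -0.0440.
-0.0440 ± 0.04673 → (-0.091, 0.003).

(-0.091, 0.003)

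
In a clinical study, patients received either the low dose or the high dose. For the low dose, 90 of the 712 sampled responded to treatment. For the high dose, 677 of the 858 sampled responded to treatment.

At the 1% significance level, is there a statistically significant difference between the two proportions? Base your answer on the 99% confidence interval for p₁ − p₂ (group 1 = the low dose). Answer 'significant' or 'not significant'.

significant

p̂₁ = 90/712 = 0.1264 and p̂₂ = 677/858 = 0.7890.
SE₁ = √(p̂₁(1−p̂₁)/n₁) = √(0.1264·0.8736/712) = 0.01245; SE₂ = √(0.7890·0.2110/858) = 0.01393.
Independent samples: SE of the difference = √(SE₁² + SE₂²) = √(0.0001550025 + 0.0001940449) = 0.01868.
z* for 99% confidence is 2.576, so the margin of error is 2.576 × 0.01868 = 0.04812.
Point estimate p̂₁ − p̂₂ = 0.1264 − 0.7890 = -0.6626.
-0.6626 ± 0.04812 → (-0.71072, -0.61448).
The interval (-0.71072, -0.61448) does not contain 0, so the difference is significant.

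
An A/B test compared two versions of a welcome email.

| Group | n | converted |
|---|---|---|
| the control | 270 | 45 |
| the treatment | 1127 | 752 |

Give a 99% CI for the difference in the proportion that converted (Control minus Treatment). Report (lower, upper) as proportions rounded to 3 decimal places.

First, p̂₁ = 45/270 = 0.1667; p̂₂ = 752/1127 = 0.6673.
The two standard errors are √(0.1667×0.8333/270) = 0.02268 and √(0.6673×0.3327/1127) = 0.01404.
Because the samples are independent, SE_diff = √(0.02268² + 0.01404²) = 0.02667.
Using z* = 2.576 for 99%, ME = 2.576 × 0.02667 = 0.06870.
p̂₁ − p̂₂ = -0.5006; interval -0.5006 ± 0.06870 gives (-0.569, -0.432).

(-0.569, -0.432)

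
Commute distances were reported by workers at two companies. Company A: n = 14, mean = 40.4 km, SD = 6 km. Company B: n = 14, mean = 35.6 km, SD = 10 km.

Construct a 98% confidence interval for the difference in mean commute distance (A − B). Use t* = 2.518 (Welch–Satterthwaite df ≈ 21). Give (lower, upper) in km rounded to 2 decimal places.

SE₁ = s₁/√n₁ = 6/√14 = 1.6036; SE₂ = 10/√14 = 2.6726.
Independent samples, unequal variances: SE_diff = √(SE₁² + SE₂²) = √(2.57153296 + 7.14279076) = 3.1168.
t* = 2.518, so margin of error = 2.518 × 3.1168 = 7.8481.
Difference in means = 40.4 − 35.6 = 4.8000.
4.8000 ± 7.8481 → (-3.05, 12.65).

(-3.05, 12.65)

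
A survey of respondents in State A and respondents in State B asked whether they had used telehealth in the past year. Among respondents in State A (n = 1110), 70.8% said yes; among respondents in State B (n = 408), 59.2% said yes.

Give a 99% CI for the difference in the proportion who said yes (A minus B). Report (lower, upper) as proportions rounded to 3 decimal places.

The two standard errors are √(0.7080×0.2920/1110) = 0.01365 and √(0.5920×0.4080/408) = 0.02433.
Because the samples are independent, SE_diff = √(0.01365² + 0.02433²) = 0.02790.
Using z* = 2.576 for 99%, ME = 2.576 × 0.02790 = 0.07187.
p̂₁ − p̂₂ = 0.1160; interval 0.1160 ± 0.07187 gives (0.044, 0.188).

(0.044, 0.188)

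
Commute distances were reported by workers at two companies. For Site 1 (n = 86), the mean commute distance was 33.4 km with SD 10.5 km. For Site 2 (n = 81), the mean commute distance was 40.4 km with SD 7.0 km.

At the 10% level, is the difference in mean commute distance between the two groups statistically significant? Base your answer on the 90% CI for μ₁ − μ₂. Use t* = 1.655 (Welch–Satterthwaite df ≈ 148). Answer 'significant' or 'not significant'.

significant

Standard errors of each mean: 10.5/√86 = 1.1322 and 7.0/√81 = 0.7778.
SE(x̄₁ − x̄₂) = √(1.1322² + 0.7778²) = 1.3736 for independent samples with unequal variances.
With t* = 1.655, the margin is 1.655 × 1.3736 = 2.2733.
x̄₁ − x̄₂ = 33.4 − 40.4 = -7.0000; the interval is -7.0000 ± 2.2733 = (-9.2733, -4.7267).
The interval (-9.2733, -4.7267) does not contain 0, so the difference is significant.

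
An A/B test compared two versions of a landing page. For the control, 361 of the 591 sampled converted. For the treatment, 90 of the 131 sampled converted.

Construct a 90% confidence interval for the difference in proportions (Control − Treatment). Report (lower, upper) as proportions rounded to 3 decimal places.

(-0.151, -0.002)

First, p̂₁ = 361/591 = 0.6108; p̂₂ = 90/131 = 0.6870.
The two standard errors are √(0.6108×0.3892/591) = 0.02006 and √(0.6870×0.3130/131) = 0.04051.
Because the samples are independent, SE_diff = √(0.02006² + 0.04051²) = 0.04520.
Using z* = 1.645 for 90%, ME = 1.645 × 0.04520 = 0.07435.
p̂₁ − p̂₂ = -0.0762; interval -0.0762 ± 0.07435 gives (-0.151, -0.002).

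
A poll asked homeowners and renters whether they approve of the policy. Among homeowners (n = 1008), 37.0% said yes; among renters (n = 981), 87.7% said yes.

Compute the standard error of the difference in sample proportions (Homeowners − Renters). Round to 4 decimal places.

0.0185

The two standard errors are √(0.3700×0.6300/1008) = 0.01521 and √(0.8770×0.1230/981) = 0.01049.
Because the samples are independent, SE_diff = √(0.01521² + 0.01049²) = 0.01848.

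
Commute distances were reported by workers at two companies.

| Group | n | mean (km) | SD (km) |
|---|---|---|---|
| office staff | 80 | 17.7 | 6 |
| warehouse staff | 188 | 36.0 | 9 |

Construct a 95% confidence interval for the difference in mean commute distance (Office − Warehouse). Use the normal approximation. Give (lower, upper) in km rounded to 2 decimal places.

(-20.14, -16.46)

Standard errors of each mean: 6/√80 = 0.6708 and 9/√188 = 0.6564.
SE(x̄₁ − x̄₂) = √(0.6708² + 0.6564²) = 0.9385 for independent samples with unequal variances.
With z* = 1.960, the margin is 1.960 × 0.9385 = 1.8395.
x̄₁ − x̄₂ = 17.7 − 36.0 = -18.3000; the interval is -18.3000 ± 1.8395 = (-20.14, -16.46).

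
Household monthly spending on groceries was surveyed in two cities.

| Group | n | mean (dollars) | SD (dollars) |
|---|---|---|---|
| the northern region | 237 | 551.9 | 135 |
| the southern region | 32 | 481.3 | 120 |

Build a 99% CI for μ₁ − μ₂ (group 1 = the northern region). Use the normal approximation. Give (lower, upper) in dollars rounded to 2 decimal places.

Standard errors of each mean: 135/√237 = 8.7692 and 120/√32 = 21.2132.
SE(x̄₁ − x̄₂) = √(8.7692² + 21.2132²) = 22.9543 for independent samples with unequal variances.
With z* = 2.576, the margin is 2.576 × 22.9543 = 59.1303.
x̄₁ − x̄₂ = 551.9 − 481.3 = 70.6000; the interval is 70.6000 ± 59.1303 = (11.47, 129.73).

(11.47, 129.73)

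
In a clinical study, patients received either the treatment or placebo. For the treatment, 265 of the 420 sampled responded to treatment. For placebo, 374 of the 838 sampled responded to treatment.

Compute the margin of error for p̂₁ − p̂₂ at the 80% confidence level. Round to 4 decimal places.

p̂₁ = 265/420 = 0.6310 and p̂₂ = 374/838 = 0.4463.
SE₁ = √(p̂₁(1−p̂₁)/n₁) = √(0.6310·0.3690/420) = 0.02355; SE₂ = √(0.4463·0.5537/838) = 0.01717.
Independent samples: SE of the difference = √(SE₁² + SE₂²) = √(0.0005546025 + 0.0002948089) = 0.02914.
z* for 80% confidence is 1.282, so the margin of error is 1.282 × 0.02914 = 0.03736.

0.0374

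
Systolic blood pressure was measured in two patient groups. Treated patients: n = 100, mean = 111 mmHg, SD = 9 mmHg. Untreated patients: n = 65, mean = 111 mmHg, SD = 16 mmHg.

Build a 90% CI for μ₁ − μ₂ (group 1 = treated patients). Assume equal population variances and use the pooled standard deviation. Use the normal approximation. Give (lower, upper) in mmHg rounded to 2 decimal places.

Pooled variance s_p² = [99·9² + 64·16²] / (100+65−2) = 149.7117, so s_p = 12.2357.
SE_diff = s_p·√(1/n₁ + 1/n₂) = 12.2357·√(1/100 + 1/65) = 1.9495.
z* = 1.645; margin = 1.645 × 1.9495 = 3.2069.
Difference = 111 − 111 = 0.0000.
0.0000 ± 3.2069 → (-3.21, 3.21).

(-3.21, 3.21)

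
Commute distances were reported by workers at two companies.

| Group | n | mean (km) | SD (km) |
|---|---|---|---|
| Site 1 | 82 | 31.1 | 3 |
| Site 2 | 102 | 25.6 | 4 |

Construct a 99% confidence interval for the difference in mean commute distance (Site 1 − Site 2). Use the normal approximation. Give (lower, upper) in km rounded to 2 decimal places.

Per-group SEs: s₁/√n₁ = 3/√82 = 0.3313, s₂/√n₂ = 4/√102 = 0.3961.
Unpooled SE of the difference: √(0.10975969 + 0.15689521) = 0.5164.
Margin of error = z* · SE = 2.576 × 0.5164 = 1.3302.
x̄₁ − x̄₂ = 31.1 − 25.6 = 5.5000.
CI: 5.5000 ± 1.3302 = (4.17, 6.83).

(4.17, 6.83)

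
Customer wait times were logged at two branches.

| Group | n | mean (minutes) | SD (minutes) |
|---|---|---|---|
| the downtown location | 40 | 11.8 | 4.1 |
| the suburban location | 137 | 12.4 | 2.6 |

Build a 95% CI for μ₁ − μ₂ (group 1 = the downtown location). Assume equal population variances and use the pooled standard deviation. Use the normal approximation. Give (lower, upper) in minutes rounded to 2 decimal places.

s_p = √[((n₁−1)s₁² + (n₂−1)s₂²)/(n₁+n₂−2)] = √[(39·4.1² + 136·2.6²)/175] = 3.0000.
SE = 3.0000·√(1/40 + 1/137) = 0.5392.
With z* = 1.960, margin = 1.960 × 0.5392 = 1.0568.
x̄₁ − x̄₂ = 11.8 − 12.4 = -0.6000; interval -0.6000 ± 1.0568 = (-1.66, 0.46).

(-1.66, 0.46)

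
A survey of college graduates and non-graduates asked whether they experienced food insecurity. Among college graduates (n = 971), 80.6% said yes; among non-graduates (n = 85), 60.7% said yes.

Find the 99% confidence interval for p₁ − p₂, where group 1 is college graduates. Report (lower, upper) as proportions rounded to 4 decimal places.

The two standard errors are √(0.8060×0.1940/971) = 0.01269 and √(0.6070×0.3930/85) = 0.05298.
Because the samples are independent, SE_diff = √(0.01269² + 0.05298²) = 0.05448.
Using z* = 2.576 for 99%, ME = 2.576 × 0.05448 = 0.14034.
p̂₁ − p̂₂ = 0.1990; interval 0.1990 ± 0.14034 gives (0.0587, 0.3393).

(0.0587, 0.3393)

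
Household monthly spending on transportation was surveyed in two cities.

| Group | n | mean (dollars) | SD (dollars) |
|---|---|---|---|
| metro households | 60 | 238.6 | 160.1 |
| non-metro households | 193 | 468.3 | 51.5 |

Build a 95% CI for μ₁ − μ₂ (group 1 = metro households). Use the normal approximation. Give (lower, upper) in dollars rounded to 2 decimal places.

(-270.86, -188.54)

SE₁ = s₁/√n₁ = 160.1/√60 = 20.6688; SE₂ = 51.5/√193 = 3.7071.
Independent samples, unequal variances: SE_diff = √(SE₁² + SE₂²) = √(427.19929344 + 13.74259041) = 20.9986.
z* = 1.960, so margin of error = 1.960 × 20.9986 = 41.1573.
Difference in means = 238.6 − 468.3 = -229.7000.
-229.7000 ± 41.1573 → (-270.86, -188.54).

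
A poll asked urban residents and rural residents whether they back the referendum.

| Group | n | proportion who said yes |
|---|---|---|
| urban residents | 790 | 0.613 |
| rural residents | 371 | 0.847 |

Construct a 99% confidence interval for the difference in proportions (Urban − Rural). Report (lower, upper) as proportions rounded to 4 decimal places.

Each SE is √(p̂(1−p̂)/n): √(0.6130·0.3870/790) = 0.01733 and √(0.8470·0.1530/371) = 0.01869.
SE(p̂₁ − p̂₂) = √(SE₁² + SE₂²) = √(0.0003003289 + 0.0003493161) = 0.02549, since the two samples are independent.
At 99% confidence z* = 2.576; margin = 2.576 × 0.02549 = 0.06566.
The difference is 0.6130 − 0.8470 = -0.2340, so the interval is -0.2340 ± 0.06566 = (-0.2997, -0.1683).

(-0.2997, -0.1683)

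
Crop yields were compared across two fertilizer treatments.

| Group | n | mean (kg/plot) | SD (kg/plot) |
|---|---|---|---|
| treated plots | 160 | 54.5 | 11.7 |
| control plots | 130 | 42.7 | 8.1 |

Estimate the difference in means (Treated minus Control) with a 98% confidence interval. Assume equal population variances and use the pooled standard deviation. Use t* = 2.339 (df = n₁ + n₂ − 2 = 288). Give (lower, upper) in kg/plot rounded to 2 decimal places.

Pooled variance s_p² = [159·11.7² + 129·8.1²] / (160+130−2) = 104.9625, so s_p = 10.2451.
SE_diff = s_p·√(1/n₁ + 1/n₂) = 10.2451·√(1/160 + 1/130) = 1.2097.
t* = 2.339; margin = 2.339 × 1.2097 = 2.8295.
Difference = 54.5 − 42.7 = 11.8000.
11.8000 ± 2.8295 → (8.97, 14.63).

(8.97, 14.63)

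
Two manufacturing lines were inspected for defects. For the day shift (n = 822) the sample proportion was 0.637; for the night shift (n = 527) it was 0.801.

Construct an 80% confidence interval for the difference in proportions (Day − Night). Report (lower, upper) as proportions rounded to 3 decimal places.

(-0.195, -0.133)

SE₁ = √(p̂₁(1−p̂₁)/n₁) = √(0.6370·0.3630/822) = 0.01677; SE₂ = √(0.8010·0.1990/527) = 0.01739.
Independent samples: SE of the difference = √(SE₁² + SE₂²) = √(0.0002812329 + 0.0003024121) = 0.02416.
z* for 80% confidence is 1.282, so the margin of error is 1.282 × 0.02416 = 0.03097.
Point estimate p̂₁ − p̂₂ = 0.6370 − 0.8010 = -0.1640.
-0.1640 ± 0.03097 → (-0.195, -0.133).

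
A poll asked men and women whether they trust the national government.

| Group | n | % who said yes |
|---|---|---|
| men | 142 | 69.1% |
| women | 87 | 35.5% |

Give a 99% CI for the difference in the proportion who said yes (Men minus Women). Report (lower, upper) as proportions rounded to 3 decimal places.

(0.170, 0.502)

SE₁ = √(p̂₁(1−p̂₁)/n₁) = √(0.6910·0.3090/142) = 0.03878; SE₂ = √(0.3550·0.6450/87) = 0.05130.
Independent samples: SE of the difference = √(SE₁² + SE₂²) = √(0.0015038884 + 0.00263169) = 0.06431.
z* for 99% confidence is 2.576, so the margin of error is 2.576 × 0.06431 = 0.16566.
Point estimate p̂₁ − p̂₂ = 0.6910 − 0.3550 = 0.3360.
0.3360 ± 0.16566 → (0.170, 0.502).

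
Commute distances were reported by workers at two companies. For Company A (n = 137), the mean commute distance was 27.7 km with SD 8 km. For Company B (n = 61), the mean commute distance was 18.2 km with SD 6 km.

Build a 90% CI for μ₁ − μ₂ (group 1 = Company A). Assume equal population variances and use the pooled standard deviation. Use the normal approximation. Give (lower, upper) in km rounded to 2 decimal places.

(7.61, 11.39)

Pooled variance s_p² = [136·8² + 60·6²] / (137+61−2) = 55.4286, so s_p = 7.4450.
SE_diff = s_p·√(1/n₁ + 1/n₂) = 7.4450·√(1/137 + 1/61) = 1.1460.
z* = 1.645; margin = 1.645 × 1.1460 = 1.8852.
Difference = 27.7 − 18.2 = 9.5000.
9.5000 ± 1.8852 → (7.61, 11.39).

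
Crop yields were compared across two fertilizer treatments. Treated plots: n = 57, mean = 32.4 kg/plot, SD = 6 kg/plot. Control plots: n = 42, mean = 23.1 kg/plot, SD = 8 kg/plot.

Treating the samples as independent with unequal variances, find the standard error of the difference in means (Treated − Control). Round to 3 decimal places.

1.468

SE₁ = s₁/√n₁ = 6/√57 = 0.7947; SE₂ = 8/√42 = 1.2344.
Independent samples, unequal variances: SE_diff = √(SE₁² + SE₂²) = √(0.63154809 + 1.52374336) = 1.4681.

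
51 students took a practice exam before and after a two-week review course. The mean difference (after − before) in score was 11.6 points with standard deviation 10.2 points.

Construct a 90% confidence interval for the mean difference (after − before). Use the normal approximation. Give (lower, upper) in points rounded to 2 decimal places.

This is a matched-pairs design, so SE = s_d/√n = 10.2/√51 = 1.4283.
Margin = 1.645 × 1.4283 = 2.3496; the interval is 11.6 ± 2.3496 = (9.25, 13.95).

(9.25, 13.95)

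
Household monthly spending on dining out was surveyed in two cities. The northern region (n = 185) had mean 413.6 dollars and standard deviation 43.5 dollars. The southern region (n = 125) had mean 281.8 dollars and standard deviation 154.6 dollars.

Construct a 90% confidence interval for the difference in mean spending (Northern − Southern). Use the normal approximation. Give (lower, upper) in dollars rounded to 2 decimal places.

(108.45, 155.15)

Per-group SEs: s₁/√n₁ = 43.5/√185 = 3.1982, s₂/√n₂ = 154.6/√125 = 13.8278.
Unpooled SE of the difference: √(10.22848324 + 191.20805284) = 14.1928.
Margin of error = z* · SE = 1.645 × 14.1928 = 23.3472.
x̄₁ − x̄₂ = 413.6 − 281.8 = 131.8000.
CI: 131.8000 ± 23.3472 = (108.45, 155.15).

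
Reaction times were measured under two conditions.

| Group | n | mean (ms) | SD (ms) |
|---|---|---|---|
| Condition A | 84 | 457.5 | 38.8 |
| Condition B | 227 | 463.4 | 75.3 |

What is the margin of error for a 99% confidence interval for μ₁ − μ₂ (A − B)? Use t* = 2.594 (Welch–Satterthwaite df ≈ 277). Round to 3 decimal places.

16.990

SE₁ = s₁/√n₁ = 38.8/√84 = 4.2334; SE₂ = 75.3/√227 = 4.9978.
Independent samples, unequal variances: SE_diff = √(SE₁² + SE₂²) = √(17.92167556 + 24.97800484) = 6.5498.
t* = 2.594, so margin of error = 2.594 × 6.5498 = 16.9902.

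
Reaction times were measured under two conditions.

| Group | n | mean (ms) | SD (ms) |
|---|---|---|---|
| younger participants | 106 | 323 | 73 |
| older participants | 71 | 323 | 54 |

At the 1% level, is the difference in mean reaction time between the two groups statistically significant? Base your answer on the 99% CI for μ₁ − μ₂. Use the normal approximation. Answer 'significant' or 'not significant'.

not significant

SE₁ = s₁/√n₁ = 73/√106 = 7.0904; SE₂ = 54/√71 = 6.4086.
Independent samples, unequal variances: SE_diff = √(SE₁² + SE₂²) = √(50.27377216 + 41.07015396) = 9.5574.
z* = 2.576, so margin of error = 2.576 × 9.5574 = 24.6199.
Difference in means = 323 − 323 = 0.0000.
0.0000 ± 24.6199 → (-24.6199, 24.6199).
The interval (-24.6199, 24.6199) contains 0, so the difference is not significant.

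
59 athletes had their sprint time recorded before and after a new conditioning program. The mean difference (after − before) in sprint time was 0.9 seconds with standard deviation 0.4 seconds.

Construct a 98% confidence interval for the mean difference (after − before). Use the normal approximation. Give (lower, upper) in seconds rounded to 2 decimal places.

Paired design: SE = s_d/√n = 0.4/√59 = 0.0521.
z* = 2.326; margin of error = 2.326 × 0.0521 = 0.1212.
0.9 ± 0.1212 → (0.78, 1.02).

(0.78, 1.02)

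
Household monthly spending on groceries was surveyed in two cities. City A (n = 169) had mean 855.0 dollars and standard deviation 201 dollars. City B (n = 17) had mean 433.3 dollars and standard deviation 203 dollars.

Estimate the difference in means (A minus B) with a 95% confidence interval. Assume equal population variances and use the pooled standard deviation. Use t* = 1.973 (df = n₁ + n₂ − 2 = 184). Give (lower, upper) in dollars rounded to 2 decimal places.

Pooled variance s_p² = [168·201² + 16·203²] / (169+17−2) = 40471.2609, so s_p = 201.1747.
SE_diff = s_p·√(1/n₁ + 1/n₂) = 201.1747·√(1/169 + 1/17) = 51.1873.
t* = 1.973; margin = 1.973 × 51.1873 = 100.9925.
Difference = 855.0 − 433.3 = 421.7000.
421.7000 ± 100.9925 → (320.71, 522.69).

(320.71, 522.69)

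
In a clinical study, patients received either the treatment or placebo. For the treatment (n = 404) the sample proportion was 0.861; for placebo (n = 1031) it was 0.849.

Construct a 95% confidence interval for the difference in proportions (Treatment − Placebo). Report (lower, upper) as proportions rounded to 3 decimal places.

Each SE is √(p̂(1−p̂)/n): √(0.8610·0.1390/404) = 0.01721 and √(0.8490·0.1510/1031) = 0.01115.
SE(p̂₁ − p̂₂) = √(SE₁² + SE₂²) = √(0.0002961841 + 0.0001243225) = 0.02051, since the two samples are independent.
At 95% confidence z* = 1.960; margin = 1.960 × 0.02051 = 0.04020.
The difference is 0.8610 − 0.8490 = 0.0120, so the interval is 0.0120 ± 0.04020 = (-0.028, 0.052).

(-0.028, 0.052)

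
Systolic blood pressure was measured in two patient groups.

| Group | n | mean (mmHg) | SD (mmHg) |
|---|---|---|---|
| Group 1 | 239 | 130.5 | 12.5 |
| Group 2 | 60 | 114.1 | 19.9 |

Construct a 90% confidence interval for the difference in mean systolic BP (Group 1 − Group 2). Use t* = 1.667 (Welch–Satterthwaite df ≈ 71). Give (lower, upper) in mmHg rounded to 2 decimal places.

(11.91, 20.89)

SE₁ = s₁/√n₁ = 12.5/√239 = 0.8086; SE₂ = 19.9/√60 = 2.5691.
Independent samples, unequal variances: SE_diff = √(SE₁² + SE₂²) = √(0.65383396 + 6.60027481) = 2.6933.
t* = 1.667, so margin of error = 1.667 × 2.6933 = 4.4897.
Difference in means = 130.5 − 114.1 = 16.4000.
16.4000 ± 4.4897 → (11.91, 20.89).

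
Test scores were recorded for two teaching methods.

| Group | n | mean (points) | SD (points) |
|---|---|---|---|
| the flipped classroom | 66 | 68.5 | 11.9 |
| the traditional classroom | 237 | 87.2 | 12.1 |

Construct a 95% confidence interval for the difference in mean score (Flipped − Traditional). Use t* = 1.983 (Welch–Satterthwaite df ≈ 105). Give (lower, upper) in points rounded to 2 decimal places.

(-22.00, -15.40)

Standard errors of each mean: 11.9/√66 = 1.4648 and 12.1/√237 = 0.7860.
SE(x̄₁ − x̄₂) = √(1.4648² + 0.7860²) = 1.6624 for independent samples with unequal variances.
With t* = 1.983, the margin is 1.983 × 1.6624 = 3.2965.
x̄₁ − x̄₂ = 68.5 − 87.2 = -18.7000; the interval is -18.7000 ± 3.2965 = (-22.00, -15.40).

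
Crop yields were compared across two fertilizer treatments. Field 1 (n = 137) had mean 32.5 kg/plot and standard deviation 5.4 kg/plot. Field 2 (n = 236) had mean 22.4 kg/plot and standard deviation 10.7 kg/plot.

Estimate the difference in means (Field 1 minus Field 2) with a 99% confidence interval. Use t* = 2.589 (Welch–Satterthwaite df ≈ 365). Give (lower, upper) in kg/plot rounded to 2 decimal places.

SE₁ = s₁/√n₁ = 5.4/√137 = 0.4614; SE₂ = 10.7/√236 = 0.6965.
Independent samples, unequal variances: SE_diff = √(SE₁² + SE₂²) = √(0.21288996 + 0.48511225) = 0.8355.
t* = 2.589, so margin of error = 2.589 × 0.8355 = 2.1631.
Difference in means = 32.5 − 22.4 = 10.1000.
10.1000 ± 2.1631 → (7.94, 12.26).

(7.94, 12.26)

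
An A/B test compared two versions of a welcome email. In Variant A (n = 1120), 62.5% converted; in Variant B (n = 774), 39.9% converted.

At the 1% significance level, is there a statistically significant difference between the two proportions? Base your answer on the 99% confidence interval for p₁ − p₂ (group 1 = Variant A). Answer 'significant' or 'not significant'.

significant

The two standard errors are √(0.6250×0.3750/1120) = 0.01447 and √(0.3990×0.6010/774) = 0.01760.
Because the samples are independent, SE_diff = √(0.01447² + 0.01760²) = 0.02278.
Using z* = 2.576 for 99%, ME = 2.576 × 0.02278 = 0.05868.
p̂₁ − p̂₂ = 0.2260; interval 0.2260 ± 0.05868 gives (0.16732, 0.28468).
The interval (0.16732, 0.28468) does not contain 0, so the difference is significant.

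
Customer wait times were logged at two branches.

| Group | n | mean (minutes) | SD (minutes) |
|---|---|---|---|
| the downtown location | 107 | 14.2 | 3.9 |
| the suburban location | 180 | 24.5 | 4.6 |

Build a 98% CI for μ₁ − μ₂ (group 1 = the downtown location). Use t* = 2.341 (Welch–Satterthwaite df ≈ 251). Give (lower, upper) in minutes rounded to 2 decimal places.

SE₁ = s₁/√n₁ = 3.9/√107 = 0.3770; SE₂ = 4.6/√180 = 0.3429.
Independent samples, unequal variances: SE_diff = √(SE₁² + SE₂²) = √(0.142129 + 0.11758041) = 0.5096.
t* = 2.341, so margin of error = 2.341 × 0.5096 = 1.1930.
Difference in means = 14.2 − 24.5 = -10.3000.
-10.3000 ± 1.1930 → (-11.49, -9.11).

(-11.49, -9.11)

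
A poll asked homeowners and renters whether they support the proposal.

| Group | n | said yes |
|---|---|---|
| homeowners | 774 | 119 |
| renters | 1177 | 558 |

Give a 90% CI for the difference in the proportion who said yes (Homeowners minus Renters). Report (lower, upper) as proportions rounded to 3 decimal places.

(-0.352, -0.288)

First, p̂₁ = 119/774 = 0.1537; p̂₂ = 558/1177 = 0.4741.
The two standard errors are √(0.1537×0.8463/774) = 0.01296 and √(0.4741×0.5259/1177) = 0.01455.
Because the samples are independent, SE_diff = √(0.01296² + 0.01455²) = 0.01948.
Using z* = 1.645 for 90%, ME = 1.645 × 0.01948 = 0.03204.
p̂₁ − p̂₂ = -0.3204; interval -0.3204 ± 0.03204 gives (-0.352, -0.288).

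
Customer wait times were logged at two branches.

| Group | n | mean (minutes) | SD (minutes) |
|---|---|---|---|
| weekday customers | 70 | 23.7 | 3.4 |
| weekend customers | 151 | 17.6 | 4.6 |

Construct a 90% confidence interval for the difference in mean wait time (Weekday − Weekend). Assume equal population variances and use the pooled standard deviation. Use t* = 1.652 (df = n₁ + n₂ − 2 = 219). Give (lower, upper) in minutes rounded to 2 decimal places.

s_p = √[((n₁−1)s₁² + (n₂−1)s₂²)/(n₁+n₂−2)] = √[(69·3.4² + 150·4.6²)/219] = 4.2586.
SE = 4.2586·√(1/70 + 1/151) = 0.6158.
With t* = 1.652, margin = 1.652 × 0.6158 = 1.0173.
x̄₁ − x̄₂ = 23.7 − 17.6 = 6.1000; interval 6.1000 ± 1.0173 = (5.08, 7.12).

(5.08, 7.12)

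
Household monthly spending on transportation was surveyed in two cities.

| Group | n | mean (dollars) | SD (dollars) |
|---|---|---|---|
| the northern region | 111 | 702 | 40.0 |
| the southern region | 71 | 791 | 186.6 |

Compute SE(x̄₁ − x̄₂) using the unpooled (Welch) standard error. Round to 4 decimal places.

SE₁ = s₁/√n₁ = 40.0/√111 = 3.7966; SE₂ = 186.6/√71 = 22.1453.
Independent samples, unequal variances: SE_diff = √(SE₁² + SE₂²) = √(14.41417156 + 490.41431209) = 22.4684.

22.4684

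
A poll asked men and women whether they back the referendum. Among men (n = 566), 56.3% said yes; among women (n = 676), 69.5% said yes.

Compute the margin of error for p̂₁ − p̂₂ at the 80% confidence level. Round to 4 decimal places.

0.0351

SE₁ = √(p̂₁(1−p̂₁)/n₁) = √(0.5630·0.4370/566) = 0.02085; SE₂ = √(0.6950·0.3050/676) = 0.01771.
Independent samples: SE of the difference = √(SE₁² + SE₂²) = √(0.0004347225 + 0.0003136441) = 0.02736.
z* for 80% confidence is 1.282, so the margin of error is 1.282 × 0.02736 = 0.03508.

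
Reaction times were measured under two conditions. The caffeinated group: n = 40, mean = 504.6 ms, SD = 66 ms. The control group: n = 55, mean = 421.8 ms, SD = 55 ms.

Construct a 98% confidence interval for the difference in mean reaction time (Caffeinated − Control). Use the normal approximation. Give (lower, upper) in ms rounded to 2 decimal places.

Per-group SEs: s₁/√n₁ = 66/√40 = 10.4355, s₂/√n₂ = 55/√55 = 7.4162.
Unpooled SE of the difference: √(108.89966025 + 55.00002244) = 12.8023.
Margin of error = z* · SE = 2.326 × 12.8023 = 29.7781.
x̄₁ − x̄₂ = 504.6 − 421.8 = 82.8000.
CI: 82.8000 ± 29.7781 = (53.02, 112.58).

(53.02, 112.58)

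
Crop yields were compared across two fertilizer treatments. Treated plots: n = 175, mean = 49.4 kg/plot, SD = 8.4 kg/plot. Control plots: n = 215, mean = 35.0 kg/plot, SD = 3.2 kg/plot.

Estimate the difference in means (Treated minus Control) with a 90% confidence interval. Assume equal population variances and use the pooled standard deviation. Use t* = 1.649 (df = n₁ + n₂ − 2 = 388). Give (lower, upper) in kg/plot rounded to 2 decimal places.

(13.37, 15.43)

Pooled variance s_p² = [174·8.4² + 214·3.2²] / (175+215−2) = 37.2907, so s_p = 6.1066.
SE_diff = s_p·√(1/n₁ + 1/n₂) = 6.1066·√(1/175 + 1/215) = 0.6217.
t* = 1.649; margin = 1.649 × 0.6217 = 1.0252.
Difference = 49.4 − 35.0 = 14.4000.
14.4000 ± 1.0252 → (13.37, 15.43).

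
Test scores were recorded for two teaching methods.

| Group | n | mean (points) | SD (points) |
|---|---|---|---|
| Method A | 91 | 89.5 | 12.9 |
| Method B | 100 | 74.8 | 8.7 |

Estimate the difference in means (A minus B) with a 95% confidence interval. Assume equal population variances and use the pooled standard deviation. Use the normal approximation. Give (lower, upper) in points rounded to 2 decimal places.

Pooled variance s_p² = [90·12.9² + 99·8.7²] / (91+100−2) = 118.8900, so s_p = 10.9037.
SE_diff = s_p·√(1/n₁ + 1/n₂) = 10.9037·√(1/91 + 1/100) = 1.5797.
z* = 1.960; margin = 1.960 × 1.5797 = 3.0962.
Difference = 89.5 − 74.8 = 14.7000.
14.7000 ± 3.0962 → (11.60, 17.80).

(11.60, 17.80)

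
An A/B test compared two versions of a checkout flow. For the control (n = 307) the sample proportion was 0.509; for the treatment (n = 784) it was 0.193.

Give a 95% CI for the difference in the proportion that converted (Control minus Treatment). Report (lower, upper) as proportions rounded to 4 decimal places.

(0.2536, 0.3784)

SE₁ = √(p̂₁(1−p̂₁)/n₁) = √(0.5090·0.4910/307) = 0.02853; SE₂ = √(0.1930·0.8070/784) = 0.01409.
Independent samples: SE of the difference = √(SE₁² + SE₂²) = √(0.0008139609 + 0.0001985281) = 0.03182.
z* for 95% confidence is 1.960, so the margin of error is 1.960 × 0.03182 = 0.06237.
Point estimate p̂₁ − p̂₂ = 0.5090 − 0.1930 = 0.3160.
0.3160 ± 0.06237 → (0.2536, 0.3784).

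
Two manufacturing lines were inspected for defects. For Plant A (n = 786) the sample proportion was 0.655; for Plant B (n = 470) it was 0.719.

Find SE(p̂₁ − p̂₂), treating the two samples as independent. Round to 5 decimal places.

SE₁ = √(p̂₁(1−p̂₁)/n₁) = √(0.6550·0.3450/786) = 0.01696; SE₂ = √(0.7190·0.2810/470) = 0.02073.
Independent samples: SE of the difference = √(SE₁² + SE₂²) = √(0.0002876416 + 0.0004297329) = 0.02678.

0.02678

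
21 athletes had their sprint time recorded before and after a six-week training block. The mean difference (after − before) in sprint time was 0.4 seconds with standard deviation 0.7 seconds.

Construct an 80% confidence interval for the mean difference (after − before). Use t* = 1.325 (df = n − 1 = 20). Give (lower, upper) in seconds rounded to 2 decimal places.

Paired design: SE = s_d/√n = 0.7/√21 = 0.1528.
t* = 1.325; margin of error = 1.325 × 0.1528 = 0.2025.
0.4 ± 0.2025 → (0.20, 0.60).

(0.20, 0.60)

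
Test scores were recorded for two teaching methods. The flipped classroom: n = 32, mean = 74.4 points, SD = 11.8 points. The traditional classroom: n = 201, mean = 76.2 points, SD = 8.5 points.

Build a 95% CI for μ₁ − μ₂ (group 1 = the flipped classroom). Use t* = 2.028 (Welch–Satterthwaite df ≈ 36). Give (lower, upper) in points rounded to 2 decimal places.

(-6.20, 2.60)

Standard errors of each mean: 11.8/√32 = 2.0860 and 8.5/√201 = 0.5995.
SE(x̄₁ − x̄₂) = √(2.0860² + 0.5995²) = 2.1704 for independent samples with unequal variances.
With t* = 2.028, the margin is 2.028 × 2.1704 = 4.4016.
x̄₁ − x̄₂ = 74.4 − 76.2 = -1.8000; the interval is -1.8000 ± 4.4016 = (-6.20, 2.60).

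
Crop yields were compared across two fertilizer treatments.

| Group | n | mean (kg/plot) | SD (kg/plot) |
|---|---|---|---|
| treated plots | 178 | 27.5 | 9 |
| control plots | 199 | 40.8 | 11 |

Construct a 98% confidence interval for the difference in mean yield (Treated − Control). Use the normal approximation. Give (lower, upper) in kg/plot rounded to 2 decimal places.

Standard errors of each mean: 9/√178 = 0.6746 and 11/√199 = 0.7798.
SE(x̄₁ − x̄₂) = √(0.6746² + 0.7798²) = 1.0311 for independent samples with unequal variances.
With z* = 2.326, the margin is 2.326 × 1.0311 = 2.3983.
x̄₁ − x̄₂ = 27.5 − 40.8 = -13.3000; the interval is -13.3000 ± 2.3983 = (-15.70, -10.90).

(-15.70, -10.90)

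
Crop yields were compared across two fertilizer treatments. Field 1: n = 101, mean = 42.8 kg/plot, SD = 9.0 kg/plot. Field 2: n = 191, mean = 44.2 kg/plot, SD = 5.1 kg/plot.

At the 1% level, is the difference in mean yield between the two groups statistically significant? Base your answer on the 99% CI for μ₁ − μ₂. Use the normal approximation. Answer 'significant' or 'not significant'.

not significant

Standard errors of each mean: 9.0/√101 = 0.8955 and 5.1/√191 = 0.3690.
SE(x̄₁ − x̄₂) = √(0.8955² + 0.3690²) = 0.9685 for independent samples with unequal variances.
With z* = 2.576, the margin is 2.576 × 0.9685 = 2.4949.
x̄₁ − x̄₂ = 42.8 − 44.2 = -1.4000; the interval is -1.4000 ± 2.4949 = (-3.8949, 1.0949).
The interval (-3.8949, 1.0949) contains 0, so the difference is not significant.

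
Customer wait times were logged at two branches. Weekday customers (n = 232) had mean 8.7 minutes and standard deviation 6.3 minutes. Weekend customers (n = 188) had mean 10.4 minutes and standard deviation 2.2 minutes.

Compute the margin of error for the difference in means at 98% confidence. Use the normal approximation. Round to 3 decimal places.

Per-group SEs: s₁/√n₁ = 6.3/√232 = 0.4136, s₂/√n₂ = 2.2/√188 = 0.1605.
Unpooled SE of the difference: √(0.17106496 + 0.02576025) = 0.4436.
Margin of error = z* · SE = 2.326 × 0.4436 = 1.0318.

1.032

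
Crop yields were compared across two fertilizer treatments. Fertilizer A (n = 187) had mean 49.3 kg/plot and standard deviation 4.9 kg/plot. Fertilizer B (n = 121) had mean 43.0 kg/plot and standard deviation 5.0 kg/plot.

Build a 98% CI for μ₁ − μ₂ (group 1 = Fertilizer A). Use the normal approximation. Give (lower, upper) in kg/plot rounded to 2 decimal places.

Per-group SEs: s₁/√n₁ = 4.9/√187 = 0.3583, s₂/√n₂ = 5.0/√121 = 0.4545.
Unpooled SE of the difference: √(0.12837889 + 0.20657025) = 0.5787.
Margin of error = z* · SE = 2.326 × 0.5787 = 1.3461.
x̄₁ − x̄₂ = 49.3 − 43.0 = 6.3000.
CI: 6.3000 ± 1.3461 = (4.95, 7.65).

(4.95, 7.65)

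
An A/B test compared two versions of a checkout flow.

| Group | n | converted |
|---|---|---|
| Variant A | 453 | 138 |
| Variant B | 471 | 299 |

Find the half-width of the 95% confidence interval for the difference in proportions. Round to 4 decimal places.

0.0607

Sample proportions: 138/453 = 0.3046, 299/471 = 0.6348.
Each SE is √(p̂(1−p̂)/n): √(0.3046·0.6954/453) = 0.02162 and √(0.6348·0.3652/471) = 0.02219.
SE(p̂₁ − p̂₂) = √(SE₁² + SE₂²) = √(0.0004674244 + 0.0004923961) = 0.03098, since the two samples are independent.
At 95% confidence z* = 1.960; margin = 1.960 × 0.03098 = 0.06072.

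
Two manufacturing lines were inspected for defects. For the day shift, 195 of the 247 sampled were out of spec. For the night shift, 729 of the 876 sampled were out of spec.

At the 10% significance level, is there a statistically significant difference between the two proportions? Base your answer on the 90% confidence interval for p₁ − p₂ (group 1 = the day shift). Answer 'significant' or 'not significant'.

Sample proportions: 195/247 = 0.7895, 729/876 = 0.8322.
Each SE is √(p̂(1−p̂)/n): √(0.7895·0.2105/247) = 0.02594 and √(0.8322·0.1678/876) = 0.01263.
SE(p̂₁ − p̂₂) = √(SE₁² + SE₂²) = √(0.0006728836 + 0.0001595169) = 0.02885, since the two samples are independent.
At 90% confidence z* = 1.645; margin = 1.645 × 0.02885 = 0.04746.
The difference is 0.7895 − 0.8322 = -0.0427, so the interval is -0.0427 ± 0.04746 = (-0.09016, 0.00476).
The interval (-0.09016, 0.00476) contains 0, so the difference is not significant.

not significant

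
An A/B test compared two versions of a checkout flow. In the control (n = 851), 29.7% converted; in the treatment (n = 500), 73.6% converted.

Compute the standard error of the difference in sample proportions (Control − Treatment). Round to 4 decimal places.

SE₁ = √(p̂₁(1−p̂₁)/n₁) = √(0.2970·0.7030/851) = 0.01566; SE₂ = √(0.7360·0.2640/500) = 0.01971.
Independent samples: SE of the difference = √(SE₁² + SE₂²) = √(0.0002452356 + 0.0003884841) = 0.02517.

0.0252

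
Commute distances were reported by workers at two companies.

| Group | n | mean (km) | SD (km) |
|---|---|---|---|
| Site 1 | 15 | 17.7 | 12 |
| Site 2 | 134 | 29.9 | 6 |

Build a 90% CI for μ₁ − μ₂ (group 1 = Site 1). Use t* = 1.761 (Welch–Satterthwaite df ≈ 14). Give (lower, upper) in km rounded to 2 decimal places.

(-17.73, -6.67)

Per-group SEs: s₁/√n₁ = 12/√15 = 3.0984, s₂/√n₂ = 6/√134 = 0.5183.
Unpooled SE of the difference: √(9.60008256 + 0.26863489) = 3.1415.
Margin of error = t* · SE = 1.761 × 3.1415 = 5.5322.
x̄₁ − x̄₂ = 17.7 − 29.9 = -12.2000.
CI: -12.2000 ± 5.5322 = (-17.73, -6.67).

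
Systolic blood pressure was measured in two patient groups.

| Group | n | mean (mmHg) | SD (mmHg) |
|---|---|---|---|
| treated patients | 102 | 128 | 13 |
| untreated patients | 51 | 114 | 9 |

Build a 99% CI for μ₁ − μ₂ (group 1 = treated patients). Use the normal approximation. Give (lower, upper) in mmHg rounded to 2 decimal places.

SE₁ = s₁/√n₁ = 13/√102 = 1.2872; SE₂ = 9/√51 = 1.2603.
Independent samples, unequal variances: SE_diff = √(SE₁² + SE₂²) = √(1.65688384 + 1.58835609) = 1.8015.
z* = 2.576, so margin of error = 2.576 × 1.8015 = 4.6407.
Difference in means = 128 − 114 = 14.0000.
14.0000 ± 4.6407 → (9.36, 18.64).

(9.36, 18.64)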